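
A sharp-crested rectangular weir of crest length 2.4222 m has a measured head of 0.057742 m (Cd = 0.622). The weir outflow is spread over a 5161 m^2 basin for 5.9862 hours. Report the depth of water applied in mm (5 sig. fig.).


Approach: apply the rectangular weir equation with a volume-to-depth conversion, Q = (2/3)*Cd*L*sqrt(2g)*H^1.5; d = Q*t/A * 1000.
Step 1 — weir discharge:
  Q = (2/3)*0.622*2.4222*sqrt(2*9.81)*0.057742^1.5 = 0.06173001 m^3/s
Step 2 — volume: V = 0.06173001 * 5.9862*3600 = 1330.302 m^3
Step 3 — depth: d = V/A * 1000 = 1330.302/5161 * 1000 = 257.76 mm
Therefore the depth of water applied = 257.76 mm.


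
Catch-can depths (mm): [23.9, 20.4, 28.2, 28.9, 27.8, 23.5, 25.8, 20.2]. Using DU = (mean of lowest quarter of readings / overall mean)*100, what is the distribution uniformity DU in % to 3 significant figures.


sorted lowest 2 of 8: [20.2, 20.4] -> mean = 20.300 mm
overall mean = 24.837 mm
DU = (20.300/24.837)*100 = 81.7 %
Therefore the distribution uniformity DU = 81.7 %.


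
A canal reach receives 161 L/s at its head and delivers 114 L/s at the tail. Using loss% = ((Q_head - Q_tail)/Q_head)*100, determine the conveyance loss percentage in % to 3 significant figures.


loss = ((161 - 114)/161)*100 = 29.2 %
Therefore the conveyance loss percentage = 29.2 %.


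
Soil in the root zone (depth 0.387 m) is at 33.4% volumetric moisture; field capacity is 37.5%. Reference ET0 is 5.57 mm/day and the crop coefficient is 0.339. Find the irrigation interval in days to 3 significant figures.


Approach: apply soil-water budget scheduling, SMD = (FC-theta)/100*depth*1000; ETc = ET0*Kc; interval = SMD/ETc.
Step 1 — soil moisture deficit:
  SMD = (37.5 - 33.4)/100 * 0.387 * 1000 = 15.867 mm
Step 2 — daily crop ET (ETc = ET0*Kc):
  ETc = 5.57 * 0.339 = 1.8882 mm/day
Step 3 — irrigation interval (SMD/ETc):
  interval = 15.867 / 1.8882 = 8.40 days
Therefore the irrigation interval = 8.40 days.


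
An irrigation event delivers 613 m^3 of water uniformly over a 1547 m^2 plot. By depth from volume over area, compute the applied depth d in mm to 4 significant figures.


Approach: apply depth from volume over area, d = (V/A)*1000.
d = (613 / 1547) * 1000 = 396.3 mm
Therefore the applied depth d = 396.3 mm.


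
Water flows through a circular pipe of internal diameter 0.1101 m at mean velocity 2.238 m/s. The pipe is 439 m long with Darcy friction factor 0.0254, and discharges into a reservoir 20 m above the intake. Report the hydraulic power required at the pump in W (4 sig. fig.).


Approach: apply continuity + Darcy-Weisbach + hydraulic power, Q = A*v; hf = f*(L/D)*(v^2/(2g)); H = static + hf; P = rho*g*Q*H.
Step 1 — flow rate (continuity, Q = A*v):
  A = pi*(0.1101/2)^2 = 0.00952060 m^2
  Q = 0.00952060 * 2.238 = 0.0213071 m^3/s
Step 2 — friction head loss (Darcy-Weisbach):
  hf = 0.0254 * (439/0.1101) * (2.238^2 / (2*9.81))
  hf = 25.8543 m
Step 3 — total head: H = 20 + 25.8543 = 45.8543 m
Step 4 — hydraulic power (P = rho*g*Q*H):
  P = 1000 * 9.81 * 0.0213071 * 45.8543 = 9585 W
Therefore the hydraulic power required at the pump = 9585 W.


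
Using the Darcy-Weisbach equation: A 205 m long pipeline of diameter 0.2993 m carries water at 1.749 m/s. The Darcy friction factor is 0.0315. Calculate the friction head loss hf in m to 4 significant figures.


Approach: apply the Darcy-Weisbach equation, hf = f*(L/D)*(v^2/(2g)).
hf = 0.0315 * (205/0.2993) * (1.749^2 / (2*9.81))
hf = 3.364 m
Therefore the friction head loss hf = 3.364 m.


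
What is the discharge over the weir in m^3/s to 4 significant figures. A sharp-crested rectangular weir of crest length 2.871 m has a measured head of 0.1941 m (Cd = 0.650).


Approach: apply the rectangular weir equation, Q = (2/3)*Cd*L*sqrt(2g)*H^1.5.
Q = (2/3)*0.650*2.871*sqrt(2*9.81)*0.1941^1.5 = 0.4712 m^3/s
Therefore the discharge over the weir = 0.4712 m^3/s.


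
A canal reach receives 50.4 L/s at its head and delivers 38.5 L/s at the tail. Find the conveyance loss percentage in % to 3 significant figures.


Approach: apply the conveyance loss ratio, loss% = ((Q_head - Q_tail)/Q_head)*100.
loss = ((50.4 - 38.5)/50.4)*100 = 23.6 %
Therefore the conveyance loss percentage = 23.6 %.


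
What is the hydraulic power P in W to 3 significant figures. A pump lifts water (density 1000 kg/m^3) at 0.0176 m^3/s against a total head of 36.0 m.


Approach: apply the hydraulic power relation, P = rho*g*Q*H.
P = 1000 * 9.81 * 0.0176 * 36.0 = 6220 W
Therefore the hydraulic power P = 6220 W.


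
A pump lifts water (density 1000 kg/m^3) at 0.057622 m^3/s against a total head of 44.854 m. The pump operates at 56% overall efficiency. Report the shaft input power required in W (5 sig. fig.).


Approach: apply hydraulic power then efficiency conversion, P = rho*g*Q*H; P_in = P/eta.
Step 1 — hydraulic power (P = rho*g*Q*H):
  P = 1000 * 9.81 * 0.057622 * 44.854 = 25354.70 W
Step 2 — input power: P_in = P/eta = 25354.70 / 0.56 = 45276 W
Therefore the shaft input power required = 45276 W.


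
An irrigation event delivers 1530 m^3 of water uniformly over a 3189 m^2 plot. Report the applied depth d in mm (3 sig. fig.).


Approach: apply depth from volume over area, d = (V/A)*1000.
d = (1530 / 3189) * 1000 = 480 mm
Therefore the applied depth d = 480 mm.


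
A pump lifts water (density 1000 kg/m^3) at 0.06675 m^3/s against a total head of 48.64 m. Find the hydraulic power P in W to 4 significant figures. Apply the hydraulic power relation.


Approach: apply the hydraulic power relation, P = rho*g*Q*H.
P = 1000 * 9.81 * 0.06675 * 48.64 = 31850 W
Therefore the hydraulic power P = 31850 W.


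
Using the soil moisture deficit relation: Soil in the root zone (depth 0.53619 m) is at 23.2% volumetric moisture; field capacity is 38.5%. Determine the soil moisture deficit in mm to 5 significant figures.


Approach: apply the soil moisture deficit relation, SMD = (FC - theta)/100 * depth * 1000.
SMD = (38.5 - 23.2)/100 * 0.53619 * 1000 = 82.037 mm
Therefore the soil moisture deficit = 82.037 mm.


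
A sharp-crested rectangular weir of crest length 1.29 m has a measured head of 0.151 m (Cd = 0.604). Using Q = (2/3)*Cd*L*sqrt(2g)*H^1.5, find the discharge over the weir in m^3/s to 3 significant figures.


Q = (2/3)*0.604*1.29*sqrt(2*9.81)*0.151^1.5 = 0.135 m^3/s
Therefore the discharge over the weir = 0.135 m^3/s.


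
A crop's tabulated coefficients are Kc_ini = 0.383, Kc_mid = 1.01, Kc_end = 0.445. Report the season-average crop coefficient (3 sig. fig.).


Approach: apply a simple seasonal average, Kc_avg = (Kc_ini + Kc_mid + Kc_end)/3.
Kc_avg = (0.383 + 1.01 + 0.445)/3 = 0.613
Therefore the season-average crop coefficient = 0.613.


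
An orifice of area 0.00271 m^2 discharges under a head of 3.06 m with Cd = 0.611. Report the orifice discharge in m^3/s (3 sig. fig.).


Approach: apply the orifice equation, Q = Cd*A*sqrt(2*g*h).
Q = 0.611 * 0.00271 * sqrt(2*9.81*3.06) = 0.0128 m^3/s
Therefore the orifice discharge = 0.0128 m^3/s.


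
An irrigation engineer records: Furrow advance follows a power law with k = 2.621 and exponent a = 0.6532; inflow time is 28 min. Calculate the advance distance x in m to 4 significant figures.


Approach: apply the power-law advance function, x = k*t^a.
x = 2.621 * 28^0.6532 = 23.11 m
Therefore the advance distance x = 23.11 m.


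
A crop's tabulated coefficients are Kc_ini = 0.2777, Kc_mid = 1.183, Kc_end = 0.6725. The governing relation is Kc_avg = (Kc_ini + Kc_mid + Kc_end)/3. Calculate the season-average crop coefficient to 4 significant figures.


Kc_avg = (0.2777 + 1.183 + 0.6725)/3 = 0.7111
Therefore the season-average crop coefficient = 0.7111.


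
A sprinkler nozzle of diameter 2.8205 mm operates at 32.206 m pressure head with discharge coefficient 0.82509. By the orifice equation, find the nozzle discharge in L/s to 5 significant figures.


Approach: apply the orifice equation, Q = Cd*A*sqrt(2*g*h), A = pi*(d/2)^2.
A = pi*(2.8205e-3/2)^2 = 6.248015e-06 m^2
Q = 0.82509 * 6.248015e-06 * sqrt(2*9.81*32.206) * 1000 = 0.12959 L/s
Therefore the nozzle discharge = 0.12959 L/s.


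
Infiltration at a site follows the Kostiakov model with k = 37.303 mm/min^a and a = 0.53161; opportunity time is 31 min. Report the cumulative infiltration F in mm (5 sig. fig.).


Approach: apply the Kostiakov infiltration equation, F = k*t^a.
F = 37.303 * 31^0.53161 = 231.51 mm
Therefore the cumulative infiltration F = 231.51 mm.


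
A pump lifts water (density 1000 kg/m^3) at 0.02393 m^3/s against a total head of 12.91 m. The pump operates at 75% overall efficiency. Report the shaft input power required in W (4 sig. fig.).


Approach: apply hydraulic power then efficiency conversion, P = rho*g*Q*H; P_in = P/eta.
Step 1 — hydraulic power (P = rho*g*Q*H):
  P = 1000 * 9.81 * 0.02393 * 12.91 = 3030.67 W
Step 2 — input power: P_in = P/eta = 3030.67 / 0.75 = 4041 W
Therefore the shaft input power required = 4041 W.


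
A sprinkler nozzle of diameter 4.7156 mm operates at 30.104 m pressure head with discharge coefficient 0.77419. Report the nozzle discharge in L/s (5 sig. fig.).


Approach: apply the orifice equation, Q = Cd*A*sqrt(2*g*h), A = pi*(d/2)^2.
A = pi*(4.7156e-3/2)^2 = 1.746481e-05 m^2
Q = 0.77419 * 1.746481e-05 * sqrt(2*9.81*30.104) * 1000 = 0.32860 L/s
Therefore the nozzle discharge = 0.32860 L/s.


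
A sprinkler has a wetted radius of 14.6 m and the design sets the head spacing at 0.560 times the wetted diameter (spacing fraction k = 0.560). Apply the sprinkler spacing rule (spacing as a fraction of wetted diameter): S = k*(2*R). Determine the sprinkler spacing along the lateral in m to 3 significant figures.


S = 0.560 * (2 * 14.6) = 16.4 m
Therefore the sprinkler spacing along the lateral = 16.4 m.


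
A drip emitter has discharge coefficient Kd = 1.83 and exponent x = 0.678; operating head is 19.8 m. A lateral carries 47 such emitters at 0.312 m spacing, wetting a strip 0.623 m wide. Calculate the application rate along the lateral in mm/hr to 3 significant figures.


Approach: apply the emitter equation with a lateral mass balance, q = Kd*h^x; Q = n*q; rate = Q/(n*spacing*width).
Step 1 — single emitter flow (q = Kd*h^x):
  q = 1.83 * 19.8^0.678 = 13.854 L/hr
Step 2 — total lateral flow: Q = 47 * 13.854 = 651.16 L/hr
Step 3 — wetted area: A = 47 * 0.312 * 0.623 = 9.1357 m^2
Step 4 — application rate: Q/A = 651.16/9.1357 = 71.3 mm/hr
Therefore the application rate along the lateral = 71.3 mm/hr.


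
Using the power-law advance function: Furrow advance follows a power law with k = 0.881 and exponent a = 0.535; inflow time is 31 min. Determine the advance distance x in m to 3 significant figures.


Approach: apply the power-law advance function, x = k*t^a.
x = 0.881 * 31^0.535 = 5.53 m
Therefore the advance distance x = 5.53 m.


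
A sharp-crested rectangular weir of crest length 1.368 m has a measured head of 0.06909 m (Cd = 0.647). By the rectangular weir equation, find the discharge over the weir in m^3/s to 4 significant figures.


Approach: apply the rectangular weir equation, Q = (2/3)*Cd*L*sqrt(2g)*H^1.5.
Q = (2/3)*0.647*1.368*sqrt(2*9.81)*0.06909^1.5 = 0.04746 m^3/s
Therefore the discharge over the weir = 0.04746 m^3/s.


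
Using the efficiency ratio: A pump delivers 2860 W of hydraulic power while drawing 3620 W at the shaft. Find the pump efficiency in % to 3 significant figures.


Approach: apply the efficiency ratio, eta = (P_out/P_in)*100.
eta = (2860 / 3620) * 100 = 79.0 %
Therefore the pump efficiency = 79.0 %.


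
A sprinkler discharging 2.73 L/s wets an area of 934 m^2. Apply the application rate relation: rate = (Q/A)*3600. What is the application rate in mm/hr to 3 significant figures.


rate = (2.73 / 934) * 3600 = 10.5 mm/hr
Therefore the application rate = 10.5 mm/hr.


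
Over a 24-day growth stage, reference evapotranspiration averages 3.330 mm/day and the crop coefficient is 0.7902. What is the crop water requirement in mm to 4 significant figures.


Approach: apply the crop water requirement relation, CWR = ET0 * Kc * days.
CWR = 3.330 * 0.7902 * 24 = 63.15 mm
Therefore the crop water requirement = 63.15 mm.


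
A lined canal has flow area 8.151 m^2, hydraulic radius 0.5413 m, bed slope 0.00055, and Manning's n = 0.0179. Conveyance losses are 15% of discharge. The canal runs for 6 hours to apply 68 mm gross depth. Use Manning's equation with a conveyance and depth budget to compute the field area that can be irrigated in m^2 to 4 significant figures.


Approach: apply Manning's equation with a conveyance and depth budget, Q = (1/n)*A*R^(2/3)*S^(1/2); Q_field = Q*(1-loss); Area = Q_field*t/(d/1000).
Step 1 — canal discharge (Manning's equation):
  Q = (1/0.0179) * 8.151 * 0.5413^(2/3) * 0.00055^(1/2) = 7.09302 m^3/s
Step 2 — delivered flow: Q_field = 7.09302*(1 - 15/100) = 6.02907 m^3/s
Step 3 — volume delivered: V = 6.02907 * 6*3600 = 130228 m^3
Step 4 — area served: A = V / (depth/1000) = 130228 / 0.068 = 1915000 m^2
Therefore the field area that can be irrigated = 1915000 m^2.


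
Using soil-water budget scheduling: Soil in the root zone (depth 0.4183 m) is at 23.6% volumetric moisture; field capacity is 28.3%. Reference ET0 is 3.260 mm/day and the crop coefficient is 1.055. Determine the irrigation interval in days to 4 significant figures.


Approach: apply soil-water budget scheduling, SMD = (FC-theta)/100*depth*1000; ETc = ET0*Kc; interval = SMD/ETc.
Step 1 — soil moisture deficit:
  SMD = (28.3 - 23.6)/100 * 0.4183 * 1000 = 19.6601 mm
Step 2 — daily crop ET (ETc = ET0*Kc):
  ETc = 3.260 * 1.055 = 3.43930 mm/day
Step 3 — irrigation interval (SMD/ETc):
  interval = 19.6601 / 3.43930 = 5.716 days
Therefore the irrigation interval = 5.716 days.


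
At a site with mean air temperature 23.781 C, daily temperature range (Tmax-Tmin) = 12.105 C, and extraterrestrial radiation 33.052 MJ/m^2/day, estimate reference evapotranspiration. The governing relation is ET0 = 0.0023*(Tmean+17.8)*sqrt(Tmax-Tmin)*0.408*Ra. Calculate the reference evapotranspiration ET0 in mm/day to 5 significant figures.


ET0 = 0.0023*(23.781+17.8)*sqrt(12.105)*0.408*33.052 = 4.4871 mm/day
Therefore the reference evapotranspiration ET0 = 4.4871 mm/day.


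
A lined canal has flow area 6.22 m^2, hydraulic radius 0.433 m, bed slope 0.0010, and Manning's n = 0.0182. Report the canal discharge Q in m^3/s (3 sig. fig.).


Approach: apply Manning's equation, Q = (1/n)*A*R^(2/3)*S^(1/2).
Q = (1/0.0182) * 6.22 * 0.433^(2/3) * 0.0010^(1/2) = 6.19 m^3/s
Therefore the canal discharge Q = 6.19 m^3/s.


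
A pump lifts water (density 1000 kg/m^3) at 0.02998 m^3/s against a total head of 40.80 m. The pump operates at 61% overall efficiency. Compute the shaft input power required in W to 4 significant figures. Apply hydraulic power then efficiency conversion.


Approach: apply hydraulic power then efficiency conversion, P = rho*g*Q*H; P_in = P/eta.
Step 1 — hydraulic power (P = rho*g*Q*H):
  P = 1000 * 9.81 * 0.02998 * 40.80 = 11999.4 W
Step 2 — input power: P_in = P/eta = 11999.4 / 0.61 = 19670 W
Therefore the shaft input power required = 19670 W.


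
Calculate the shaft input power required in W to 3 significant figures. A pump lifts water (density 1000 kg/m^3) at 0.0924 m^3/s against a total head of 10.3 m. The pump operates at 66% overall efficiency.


Approach: apply hydraulic power then efficiency conversion, P = rho*g*Q*H; P_in = P/eta.
Step 1 — hydraulic power (P = rho*g*Q*H):
  P = 1000 * 9.81 * 0.0924 * 10.3 = 9336.4 W
Step 2 — input power: P_in = P/eta = 9336.4 / 0.66 = 14100 W
Therefore the shaft input power required = 14100 W.


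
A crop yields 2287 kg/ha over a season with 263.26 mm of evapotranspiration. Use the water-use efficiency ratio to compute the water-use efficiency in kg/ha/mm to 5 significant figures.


Approach: apply the water-use efficiency ratio, WUE = yield/ET.
WUE = 2287 / 263.26 = 8.6872 kg/ha/mm
Therefore the water-use efficiency = 8.6872 kg/ha/mm.


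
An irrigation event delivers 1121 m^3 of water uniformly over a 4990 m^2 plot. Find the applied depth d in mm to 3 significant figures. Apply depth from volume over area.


Approach: apply depth from volume over area, d = (V/A)*1000.
d = (1121 / 4990) * 1000 = 225 mm
Therefore the applied depth d = 225 mm.


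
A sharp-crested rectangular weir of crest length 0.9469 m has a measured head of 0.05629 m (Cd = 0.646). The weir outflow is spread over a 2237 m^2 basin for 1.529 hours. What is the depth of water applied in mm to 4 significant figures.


Approach: apply the rectangular weir equation with a volume-to-depth conversion, Q = (2/3)*Cd*L*sqrt(2g)*H^1.5; d = Q*t/A * 1000.
Step 1 — weir discharge:
  Q = (2/3)*0.646*0.9469*sqrt(2*9.81)*0.05629^1.5 = 0.0241236 m^3/s
Step 2 — volume: V = 0.0241236 * 1.529*3600 = 132.786 m^3
Step 3 — depth: d = V/A * 1000 = 132.786/2237 * 1000 = 59.36 mm
Therefore the depth of water applied = 59.36 mm.


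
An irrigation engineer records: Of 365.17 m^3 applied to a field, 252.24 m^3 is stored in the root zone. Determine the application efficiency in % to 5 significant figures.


Approach: apply the application efficiency ratio, Ea = (stored/applied)*100.
Ea = (252.24/365.17)*100 = 69.075 %
Therefore the application efficiency = 69.075 %.


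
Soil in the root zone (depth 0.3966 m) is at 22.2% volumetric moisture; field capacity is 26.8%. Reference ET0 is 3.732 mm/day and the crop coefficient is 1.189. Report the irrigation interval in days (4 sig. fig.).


Approach: apply soil-water budget scheduling, SMD = (FC-theta)/100*depth*1000; ETc = ET0*Kc; interval = SMD/ETc.
Step 1 — soil moisture deficit:
  SMD = (26.8 - 22.2)/100 * 0.3966 * 1000 = 18.2436 mm
Step 2 — daily crop ET (ETc = ET0*Kc):
  ETc = 3.732 * 1.189 = 4.43735 mm/day
Step 3 — irrigation interval (SMD/ETc):
  interval = 18.2436 / 4.43735 = 4.111 days
Therefore the irrigation interval = 4.111 days.


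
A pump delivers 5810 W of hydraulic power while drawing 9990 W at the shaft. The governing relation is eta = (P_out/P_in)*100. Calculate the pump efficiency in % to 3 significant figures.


eta = (5810 / 9990) * 100 = 58.2 %
Therefore the pump efficiency = 58.2 %.


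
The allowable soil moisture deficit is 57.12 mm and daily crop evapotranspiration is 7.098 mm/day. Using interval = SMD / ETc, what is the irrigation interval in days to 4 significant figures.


interval = 57.12 / 7.098 = 8.047 days
Therefore the irrigation interval = 8.047 days.


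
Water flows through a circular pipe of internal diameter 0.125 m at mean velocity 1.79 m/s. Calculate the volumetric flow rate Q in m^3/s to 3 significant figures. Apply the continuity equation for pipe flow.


Approach: apply the continuity equation for pipe flow, Q = A * v with A = pi*(D/2)^2.
A = pi*(0.125/2)^2 = 0.012272 m^2
Q = 0.012272 * 1.79 = 0.0220 m^3/s
Therefore the volumetric flow rate Q = 0.0220 m^3/s.


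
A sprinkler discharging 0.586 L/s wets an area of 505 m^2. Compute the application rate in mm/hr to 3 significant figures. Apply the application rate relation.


Approach: apply the application rate relation, rate = (Q/A)*3600.
rate = (0.586 / 505) * 3600 = 4.18 mm/hr
Therefore the application rate = 4.18 mm/hr.


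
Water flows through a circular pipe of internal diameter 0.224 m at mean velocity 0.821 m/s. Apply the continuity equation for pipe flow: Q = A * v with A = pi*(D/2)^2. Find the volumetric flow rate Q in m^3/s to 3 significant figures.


A = pi*(0.224/2)^2 = 0.039408 m^2
Q = 0.039408 * 0.821 = 0.0324 m^3/s
Therefore the volumetric flow rate Q = 0.0324 m^3/s.


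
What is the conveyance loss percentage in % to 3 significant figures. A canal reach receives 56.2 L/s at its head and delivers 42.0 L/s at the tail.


Approach: apply the conveyance loss ratio, loss% = ((Q_head - Q_tail)/Q_head)*100.
loss = ((56.2 - 42.0)/56.2)*100 = 25.3 %
Therefore the conveyance loss percentage = 25.3 %.


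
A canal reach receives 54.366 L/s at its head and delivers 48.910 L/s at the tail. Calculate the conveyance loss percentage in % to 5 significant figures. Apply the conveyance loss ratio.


Approach: apply the conveyance loss ratio, loss% = ((Q_head - Q_tail)/Q_head)*100.
loss = ((54.366 - 48.910)/54.366)*100 = 10.036 %
Therefore the conveyance loss percentage = 10.036 %.


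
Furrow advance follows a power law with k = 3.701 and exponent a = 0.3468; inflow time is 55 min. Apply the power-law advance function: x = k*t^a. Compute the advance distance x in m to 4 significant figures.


x = 3.701 * 55^0.3468 = 14.86 m
Therefore the advance distance x = 14.86 m.


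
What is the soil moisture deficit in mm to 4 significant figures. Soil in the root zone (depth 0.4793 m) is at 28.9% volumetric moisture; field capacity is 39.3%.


Approach: apply the soil moisture deficit relation, SMD = (FC - theta)/100 * depth * 1000.
SMD = (39.3 - 28.9)/100 * 0.4793 * 1000 = 49.85 mm
Therefore the soil moisture deficit = 49.85 mm.


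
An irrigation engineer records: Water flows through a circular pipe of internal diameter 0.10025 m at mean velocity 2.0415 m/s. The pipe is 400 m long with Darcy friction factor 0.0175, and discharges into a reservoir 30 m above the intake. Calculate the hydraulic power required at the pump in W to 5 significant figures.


Approach: apply continuity + Darcy-Weisbach + hydraulic power, Q = A*v; hf = f*(L/D)*(v^2/(2g)); H = static + hf; P = rho*g*Q*H.
Step 1 — flow rate (continuity, Q = A*v):
  A = pi*(0.10025/2)^2 = 0.007893301 m^2
  Q = 0.007893301 * 2.0415 = 0.01611417 m^3/s
Step 2 — friction head loss (Darcy-Weisbach):
  hf = 0.0175 * (400/0.10025) * (2.0415^2 / (2*9.81))
  hf = 14.83247 m
Step 3 — total head: H = 30 + 14.83247 = 44.83247 m
Step 4 — hydraulic power (P = rho*g*Q*H):
  P = 1000 * 9.81 * 0.01611417 * 44.83247 = 7087.1 W
Therefore the hydraulic power required at the pump = 7087.1 W.


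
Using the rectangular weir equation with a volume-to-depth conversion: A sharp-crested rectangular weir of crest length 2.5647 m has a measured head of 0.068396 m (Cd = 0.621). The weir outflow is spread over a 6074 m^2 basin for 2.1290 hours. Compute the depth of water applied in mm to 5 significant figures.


Approach: apply the rectangular weir equation with a volume-to-depth conversion, Q = (2/3)*Cd*L*sqrt(2g)*H^1.5; d = Q*t/A * 1000.
Step 1 — weir discharge:
  Q = (2/3)*0.621*2.5647*sqrt(2*9.81)*0.068396^1.5 = 0.08412643 m^3/s
Step 2 — volume: V = 0.08412643 * 2.1290*3600 = 644.7786 m^3
Step 3 — depth: d = V/A * 1000 = 644.7786/6074 * 1000 = 106.15 mm
Therefore the depth of water applied = 106.15 mm.


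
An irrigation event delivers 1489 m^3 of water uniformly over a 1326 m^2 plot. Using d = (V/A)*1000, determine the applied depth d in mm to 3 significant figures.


d = (1489 / 1326) * 1000 = 1120 mm
Therefore the applied depth d = 1120 mm.


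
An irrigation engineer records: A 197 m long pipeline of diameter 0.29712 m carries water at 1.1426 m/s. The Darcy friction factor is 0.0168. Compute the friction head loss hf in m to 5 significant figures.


Approach: apply the Darcy-Weisbach equation, hf = f*(L/D)*(v^2/(2g)).
hf = 0.0168 * (197/0.29712) * (1.1426^2 / (2*9.81))
hf = 0.74120 m
Therefore the friction head loss hf = 0.74120 m.


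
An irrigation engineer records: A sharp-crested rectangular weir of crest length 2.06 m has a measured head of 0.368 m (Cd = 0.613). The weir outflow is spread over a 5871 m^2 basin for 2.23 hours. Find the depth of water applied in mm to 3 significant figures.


Approach: apply the rectangular weir equation with a volume-to-depth conversion, Q = (2/3)*Cd*L*sqrt(2g)*H^1.5; d = Q*t/A * 1000.
Step 1 — weir discharge:
  Q = (2/3)*0.613*2.06*sqrt(2*9.81)*0.368^1.5 = 0.83245 m^3/s
Step 2 — volume: V = 0.83245 * 2.23*3600 = 6682.9 m^3
Step 3 — depth: d = V/A * 1000 = 6682.9/5871 * 1000 = 1140 mm
Therefore the depth of water applied = 1140 mm.


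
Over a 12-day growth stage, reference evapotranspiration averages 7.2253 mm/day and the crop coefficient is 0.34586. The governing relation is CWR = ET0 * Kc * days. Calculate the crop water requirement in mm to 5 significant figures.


CWR = 7.2253 * 0.34586 * 12 = 29.987 mm
Therefore the crop water requirement = 29.987 mm.


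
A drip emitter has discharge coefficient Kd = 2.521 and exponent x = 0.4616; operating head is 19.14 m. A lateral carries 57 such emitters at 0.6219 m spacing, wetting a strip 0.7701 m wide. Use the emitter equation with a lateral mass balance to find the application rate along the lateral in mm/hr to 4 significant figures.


Approach: apply the emitter equation with a lateral mass balance, q = Kd*h^x; Q = n*q; rate = Q/(n*spacing*width).
Step 1 — single emitter flow (q = Kd*h^x):
  q = 2.521 * 19.14^0.4616 = 9.84730 L/hr
Step 2 — total lateral flow: Q = 57 * 9.84730 = 561.296 L/hr
Step 3 — wetted area: A = 57 * 0.6219 * 0.7701 = 27.2987 m^2
Step 4 — application rate: Q/A = 561.296/27.2987 = 20.56 mm/hr
Therefore the application rate along the lateral = 20.56 mm/hr.


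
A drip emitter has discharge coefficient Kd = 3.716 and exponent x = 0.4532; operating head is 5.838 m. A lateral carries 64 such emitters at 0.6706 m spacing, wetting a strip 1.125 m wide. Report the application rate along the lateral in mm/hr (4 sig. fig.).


Approach: apply the emitter equation with a lateral mass balance, q = Kd*h^x; Q = n*q; rate = Q/(n*spacing*width).
Step 1 — single emitter flow (q = Kd*h^x):
  q = 3.716 * 5.838^0.4532 = 8.26697 L/hr
Step 2 — total lateral flow: Q = 64 * 8.26697 = 529.086 L/hr
Step 3 — wetted area: A = 64 * 0.6706 * 1.125 = 48.2832 m^2
Step 4 — application rate: Q/A = 529.086/48.2832 = 10.96 mm/hr
Therefore the application rate along the lateral = 10.96 mm/hr.


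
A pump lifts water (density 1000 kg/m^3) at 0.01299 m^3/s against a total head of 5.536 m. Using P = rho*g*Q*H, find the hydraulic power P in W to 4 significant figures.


P = 1000 * 9.81 * 0.01299 * 5.536 = 705.5 W
Therefore the hydraulic power P = 705.5 W.


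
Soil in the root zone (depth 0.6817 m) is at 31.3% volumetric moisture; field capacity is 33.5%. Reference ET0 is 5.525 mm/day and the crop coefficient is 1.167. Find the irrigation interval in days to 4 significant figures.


Approach: apply soil-water budget scheduling, SMD = (FC-theta)/100*depth*1000; ETc = ET0*Kc; interval = SMD/ETc.
Step 1 — soil moisture deficit:
  SMD = (33.5 - 31.3)/100 * 0.6817 * 1000 = 14.9974 mm
Step 2 — daily crop ET (ETc = ET0*Kc):
  ETc = 5.525 * 1.167 = 6.44768 mm/day
Step 3 — irrigation interval (SMD/ETc):
  interval = 14.9974 / 6.44768 = 2.326 days
Therefore the irrigation interval = 2.326 days.


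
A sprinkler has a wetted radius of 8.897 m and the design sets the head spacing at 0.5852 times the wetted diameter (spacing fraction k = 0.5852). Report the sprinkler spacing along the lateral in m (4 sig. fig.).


Approach: apply the sprinkler spacing rule (spacing as a fraction of wetted diameter), S = k*(2*R).
S = 0.5852 * (2 * 8.897) = 10.41 m
Therefore the sprinkler spacing along the lateral = 10.41 m.


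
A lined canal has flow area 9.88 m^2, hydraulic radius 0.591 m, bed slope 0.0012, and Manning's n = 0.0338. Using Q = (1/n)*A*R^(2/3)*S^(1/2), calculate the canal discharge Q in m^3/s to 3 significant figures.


Q = (1/0.0338) * 9.88 * 0.591^(2/3) * 0.0012^(1/2) = 7.13 m^3/s
Therefore the canal discharge Q = 7.13 m^3/s.


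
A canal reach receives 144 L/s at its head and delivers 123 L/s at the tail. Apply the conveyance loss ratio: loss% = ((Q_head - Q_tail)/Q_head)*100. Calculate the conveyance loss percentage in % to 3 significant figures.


loss = ((144 - 123)/144)*100 = 14.6 %
Therefore the conveyance loss percentage = 14.6 %.


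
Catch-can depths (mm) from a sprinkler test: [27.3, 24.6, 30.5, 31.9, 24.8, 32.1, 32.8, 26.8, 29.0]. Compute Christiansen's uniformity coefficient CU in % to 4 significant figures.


Approach: apply Christiansen's uniformity coefficient, CU = (1 - mean_abs_deviation/mean)*100.
mean = 28.8667 mm
mean |d_i - mean| = 2.65926 mm
CU = (1 - 2.65926/28.8667)*100 = 90.79 %
Therefore Christiansen's uniformity coefficient CU = 90.79 %.


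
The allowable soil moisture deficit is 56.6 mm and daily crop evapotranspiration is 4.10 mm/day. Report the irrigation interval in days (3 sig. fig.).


Approach: apply the irrigation interval relation, interval = SMD / ETc.
interval = 56.6 / 4.10 = 13.8 days
Therefore the irrigation interval = 13.8 days.


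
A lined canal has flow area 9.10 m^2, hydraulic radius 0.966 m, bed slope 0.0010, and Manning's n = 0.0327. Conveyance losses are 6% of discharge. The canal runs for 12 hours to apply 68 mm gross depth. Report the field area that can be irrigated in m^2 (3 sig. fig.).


Approach: apply Manning's equation with a conveyance and depth budget, Q = (1/n)*A*R^(2/3)*S^(1/2); Q_field = Q*(1-loss); Area = Q_field*t/(d/1000).
Step 1 — canal discharge (Manning's equation):
  Q = (1/0.0327) * 9.10 * 0.966^(2/3) * 0.0010^(1/2) = 8.5996 m^3/s
Step 2 — delivered flow: Q_field = 8.5996*(1 - 6/100) = 8.0836 m^3/s
Step 3 — volume delivered: V = 8.0836 * 12*3600 = 349210 m^3
Step 4 — area served: A = V / (depth/1000) = 349210 / 0.068 = 5140000 m^2
Therefore the field area that can be irrigated = 5140000 m^2.


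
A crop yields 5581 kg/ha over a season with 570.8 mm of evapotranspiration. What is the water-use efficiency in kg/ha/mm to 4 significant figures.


Approach: apply the water-use efficiency ratio, WUE = yield/ET.
WUE = 5581 / 570.8 = 9.778 kg/ha/mm
Therefore the water-use efficiency = 9.778 kg/ha/mm.


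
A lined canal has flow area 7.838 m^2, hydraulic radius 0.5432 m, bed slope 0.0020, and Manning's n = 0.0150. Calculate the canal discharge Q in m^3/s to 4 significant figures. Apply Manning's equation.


Approach: apply Manning's equation, Q = (1/n)*A*R^(2/3)*S^(1/2).
Q = (1/0.0150) * 7.838 * 0.5432^(2/3) * 0.0020^(1/2) = 15.56 m^3/s
Therefore the canal discharge Q = 15.56 m^3/s.


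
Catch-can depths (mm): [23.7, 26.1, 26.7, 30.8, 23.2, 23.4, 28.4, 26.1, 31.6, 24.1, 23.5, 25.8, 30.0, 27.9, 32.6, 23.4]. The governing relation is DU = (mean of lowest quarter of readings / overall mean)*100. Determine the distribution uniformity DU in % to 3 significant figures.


sorted lowest 4 of 16: [23.2, 23.4, 23.4, 23.5] -> mean = 23.375 mm
overall mean = 26.706 mm
DU = (23.375/26.706)*100 = 87.5 %
Therefore the distribution uniformity DU = 87.5 %.


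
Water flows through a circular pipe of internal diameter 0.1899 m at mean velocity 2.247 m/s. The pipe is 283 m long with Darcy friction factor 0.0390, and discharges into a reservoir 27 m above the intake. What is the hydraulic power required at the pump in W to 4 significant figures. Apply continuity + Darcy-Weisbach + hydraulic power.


Approach: apply continuity + Darcy-Weisbach + hydraulic power, Q = A*v; hf = f*(L/D)*(v^2/(2g)); H = static + hf; P = rho*g*Q*H.
Step 1 — flow rate (continuity, Q = A*v):
  A = pi*(0.1899/2)^2 = 0.0283230 m^2
  Q = 0.0283230 * 2.247 = 0.0636419 m^3/s
Step 2 — friction head loss (Darcy-Weisbach):
  hf = 0.0390 * (283/0.1899) * (2.247^2 / (2*9.81))
  hf = 14.9566 m
Step 3 — total head: H = 27 + 14.9566 = 41.9566 m
Step 4 — hydraulic power (P = rho*g*Q*H):
  P = 1000 * 9.81 * 0.0636419 * 41.9566 = 26190 W
Therefore the hydraulic power required at the pump = 26190 W.


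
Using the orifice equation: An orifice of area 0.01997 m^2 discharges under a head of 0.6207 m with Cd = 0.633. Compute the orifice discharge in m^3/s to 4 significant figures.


Approach: apply the orifice equation, Q = Cd*A*sqrt(2*g*h).
Q = 0.633 * 0.01997 * sqrt(2*9.81*0.6207) = 0.04411 m^3/s
Therefore the orifice discharge = 0.04411 m^3/s.


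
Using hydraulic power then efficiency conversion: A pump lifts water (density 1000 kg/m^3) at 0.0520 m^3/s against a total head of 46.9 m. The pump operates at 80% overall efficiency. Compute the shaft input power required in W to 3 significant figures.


Approach: apply hydraulic power then efficiency conversion, P = rho*g*Q*H; P_in = P/eta.
Step 1 — hydraulic power (P = rho*g*Q*H):
  P = 1000 * 9.81 * 0.0520 * 46.9 = 23925 W
Step 2 — input power: P_in = P/eta = 23925 / 0.8 = 29900 W
Therefore the shaft input power required = 29900 W.


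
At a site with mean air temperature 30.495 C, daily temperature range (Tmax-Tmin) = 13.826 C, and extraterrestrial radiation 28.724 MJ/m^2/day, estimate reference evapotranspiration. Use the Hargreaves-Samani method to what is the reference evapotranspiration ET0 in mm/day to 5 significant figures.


Approach: apply the Hargreaves-Samani method, ET0 = 0.0023*(Tmean+17.8)*sqrt(Tmax-Tmin)*0.408*Ra.
ET0 = 0.0023*(30.495+17.8)*sqrt(13.826)*0.408*28.724 = 4.8404 mm/day
Therefore the reference evapotranspiration ET0 = 4.8404 mm/day.


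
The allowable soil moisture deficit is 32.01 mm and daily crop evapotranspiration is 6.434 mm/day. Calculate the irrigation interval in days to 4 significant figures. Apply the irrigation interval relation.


Approach: apply the irrigation interval relation, interval = SMD / ETc.
interval = 32.01 / 6.434 = 4.975 days
Therefore the irrigation interval = 4.975 days.


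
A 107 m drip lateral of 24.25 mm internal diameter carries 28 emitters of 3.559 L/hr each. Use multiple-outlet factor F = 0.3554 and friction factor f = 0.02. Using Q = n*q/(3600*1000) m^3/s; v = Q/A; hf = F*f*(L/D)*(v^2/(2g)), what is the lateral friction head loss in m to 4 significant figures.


Q = 28*3.559/(3600*1000) = 2.76811e-05 m^3/s
A = pi*(24.25e-3/2)^2 = 4.61863e-04 m^2, so v = Q/A = 0.0599336 m/s
hf = 0.3554*0.02*(107/0.02425)*(0.0599336^2/(2*9.81)) = 0.005742 m
Therefore the lateral friction head loss = 0.005742 m.


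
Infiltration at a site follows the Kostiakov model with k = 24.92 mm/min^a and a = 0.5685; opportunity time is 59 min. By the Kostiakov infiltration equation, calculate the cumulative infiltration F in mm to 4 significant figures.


Approach: apply the Kostiakov infiltration equation, F = k*t^a.
F = 24.92 * 59^0.5685 = 253.1 mm
Therefore the cumulative infiltration F = 253.1 mm.


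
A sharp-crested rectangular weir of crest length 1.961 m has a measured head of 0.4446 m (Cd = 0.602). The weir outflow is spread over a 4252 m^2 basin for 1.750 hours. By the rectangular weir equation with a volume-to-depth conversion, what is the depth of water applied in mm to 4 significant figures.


Approach: apply the rectangular weir equation with a volume-to-depth conversion, Q = (2/3)*Cd*L*sqrt(2g)*H^1.5; d = Q*t/A * 1000.
Step 1 — weir discharge:
  Q = (2/3)*0.602*1.961*sqrt(2*9.81)*0.4446^1.5 = 1.03344 m^3/s
Step 2 — volume: V = 1.03344 * 1.750*3600 = 6510.69 m^3
Step 3 — depth: d = V/A * 1000 = 6510.69/4252 * 1000 = 1531 mm
Therefore the depth of water applied = 1531 mm.


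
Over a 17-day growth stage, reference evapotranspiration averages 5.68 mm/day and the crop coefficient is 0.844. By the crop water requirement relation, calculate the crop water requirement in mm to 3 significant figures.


Approach: apply the crop water requirement relation, CWR = ET0 * Kc * days.
CWR = 5.68 * 0.844 * 17 = 81.5 mm
Therefore the crop water requirement = 81.5 mm.


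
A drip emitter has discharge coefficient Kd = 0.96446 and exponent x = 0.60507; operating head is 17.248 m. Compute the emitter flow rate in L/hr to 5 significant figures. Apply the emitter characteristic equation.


Approach: apply the emitter characteristic equation, q = Kd * h^x.
q = 0.96446 * 17.248^0.60507 = 5.4025 L/hr
Therefore the emitter flow rate = 5.4025 L/hr.


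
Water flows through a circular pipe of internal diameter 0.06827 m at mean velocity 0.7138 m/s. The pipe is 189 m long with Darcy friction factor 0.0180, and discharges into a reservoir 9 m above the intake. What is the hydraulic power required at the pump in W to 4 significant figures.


Approach: apply continuity + Darcy-Weisbach + hydraulic power, Q = A*v; hf = f*(L/D)*(v^2/(2g)); H = static + hf; P = rho*g*Q*H.
Step 1 — flow rate (continuity, Q = A*v):
  A = pi*(0.06827/2)^2 = 0.00366058 m^2
  Q = 0.00366058 * 0.7138 = 0.00261292 m^3/s
Step 2 — friction head loss (Darcy-Weisbach):
  hf = 0.0180 * (189/0.06827) * (0.7138^2 / (2*9.81))
  hf = 1.29407 m
Step 3 — total head: H = 9 + 1.29407 = 10.2941 m
Step 4 — hydraulic power (P = rho*g*Q*H):
  P = 1000 * 9.81 * 0.00261292 * 10.2941 = 263.9 W
Therefore the hydraulic power required at the pump = 263.9 W.


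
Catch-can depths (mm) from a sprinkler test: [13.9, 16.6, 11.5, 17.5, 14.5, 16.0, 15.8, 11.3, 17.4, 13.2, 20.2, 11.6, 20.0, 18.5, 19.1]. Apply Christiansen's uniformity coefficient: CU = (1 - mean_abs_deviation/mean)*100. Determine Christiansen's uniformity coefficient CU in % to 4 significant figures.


mean = 15.8067 mm
mean |d_i - mean| = 2.51289 mm
CU = (1 - 2.51289/15.8067)*100 = 84.10 %
Therefore Christiansen's uniformity coefficient CU = 84.10 %.


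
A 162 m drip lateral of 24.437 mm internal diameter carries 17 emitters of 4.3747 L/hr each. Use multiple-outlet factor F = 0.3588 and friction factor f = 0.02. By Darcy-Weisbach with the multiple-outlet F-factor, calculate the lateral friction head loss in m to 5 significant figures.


Approach: apply Darcy-Weisbach with the multiple-outlet F-factor, Q = n*q/(3600*1000) m^3/s; v = Q/A; hf = F*f*(L/D)*(v^2/(2g)).
Q = 17*4.3747/(3600*1000) = 2.065831e-05 m^3/s
A = pi*(24.437e-3/2)^2 = 4.690138e-04 m^2, so v = Q/A = 0.04404626 m/s
hf = 0.3588*0.02*(162/0.024437)*(0.04404626^2/(2*9.81)) = 0.0047040 m
Therefore the lateral friction head loss = 0.0047040 m.


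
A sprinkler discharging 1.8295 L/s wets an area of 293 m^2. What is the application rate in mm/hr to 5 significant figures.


Approach: apply the application rate relation, rate = (Q/A)*3600.
rate = (1.8295 / 293) * 3600 = 22.478 mm/hr
Therefore the application rate = 22.478 mm/hr.


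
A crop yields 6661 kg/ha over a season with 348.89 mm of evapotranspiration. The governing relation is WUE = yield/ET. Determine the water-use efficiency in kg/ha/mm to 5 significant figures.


WUE = 6661 / 348.89 = 19.092 kg/ha/mm
Therefore the water-use efficiency = 19.092 kg/ha/mm.


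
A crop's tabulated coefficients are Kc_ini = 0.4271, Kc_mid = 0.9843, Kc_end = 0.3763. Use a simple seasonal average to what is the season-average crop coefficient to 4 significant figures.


Approach: apply a simple seasonal average, Kc_avg = (Kc_ini + Kc_mid + Kc_end)/3.
Kc_avg = (0.4271 + 0.9843 + 0.3763)/3 = 0.5959
Therefore the season-average crop coefficient = 0.5959.


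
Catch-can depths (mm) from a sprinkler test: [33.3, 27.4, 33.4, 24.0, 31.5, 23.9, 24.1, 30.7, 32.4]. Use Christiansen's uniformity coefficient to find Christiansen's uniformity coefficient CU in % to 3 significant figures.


Approach: apply Christiansen's uniformity coefficient, CU = (1 - mean_abs_deviation/mean)*100.
mean = 28.967 mm
mean |d_i - mean| = 3.6593 mm
CU = (1 - 3.6593/28.967)*100 = 87.4 %
Therefore Christiansen's uniformity coefficient CU = 87.4 %.


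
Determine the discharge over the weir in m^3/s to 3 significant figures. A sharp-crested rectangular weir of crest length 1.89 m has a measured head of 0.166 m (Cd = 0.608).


Approach: apply the rectangular weir equation, Q = (2/3)*Cd*L*sqrt(2g)*H^1.5.
Q = (2/3)*0.608*1.89*sqrt(2*9.81)*0.166^1.5 = 0.230 m^3/s
Therefore the discharge over the weir = 0.230 m^3/s.


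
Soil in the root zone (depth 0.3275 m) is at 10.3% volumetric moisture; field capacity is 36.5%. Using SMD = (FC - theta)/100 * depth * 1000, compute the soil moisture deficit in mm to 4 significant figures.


SMD = (36.5 - 10.3)/100 * 0.3275 * 1000 = 85.81 mm
Therefore the soil moisture deficit = 85.81 mm.


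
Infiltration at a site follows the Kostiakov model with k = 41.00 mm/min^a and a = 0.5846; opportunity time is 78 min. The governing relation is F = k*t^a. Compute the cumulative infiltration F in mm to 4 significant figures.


F = 41.00 * 78^0.5846 = 523.5 mm
Therefore the cumulative infiltration F = 523.5 mm.
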